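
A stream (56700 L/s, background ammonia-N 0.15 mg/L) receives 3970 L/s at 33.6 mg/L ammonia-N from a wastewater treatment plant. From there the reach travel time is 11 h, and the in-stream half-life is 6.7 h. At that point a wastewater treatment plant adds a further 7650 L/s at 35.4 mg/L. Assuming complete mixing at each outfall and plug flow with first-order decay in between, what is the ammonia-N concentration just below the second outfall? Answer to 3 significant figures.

4.63 mg/L

Mixed concentration C = ΣQC/ΣQ = (56700·0.1500 + 3970·33.60) / 60670 = 141900/60670 = 2.339 mg/L; combined flow 60670 L/s.
Half-life 6.7 h → k = ln 2 / 6.7 = 0.1035 h⁻¹ = 2.483 d⁻¹.
After decay, C = 2.339 × e^(−kt) = 2.339 × 0.3205 = 0.7495 mg/L.
Second outfall: C = (60670·0.7495 + 7650·35.40)/68320 = 4.629 mg/L.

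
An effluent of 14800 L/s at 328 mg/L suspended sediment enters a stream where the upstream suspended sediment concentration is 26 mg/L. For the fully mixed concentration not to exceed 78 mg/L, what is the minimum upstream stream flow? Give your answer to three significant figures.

Set C_mix = 78: (Q·26.00 + 14800·328.0) / (Q + 14800) = 78
→ Q = 14800·(328.0 − 78)/(78 − 26.00) = 71150 L/s.

71200 L/s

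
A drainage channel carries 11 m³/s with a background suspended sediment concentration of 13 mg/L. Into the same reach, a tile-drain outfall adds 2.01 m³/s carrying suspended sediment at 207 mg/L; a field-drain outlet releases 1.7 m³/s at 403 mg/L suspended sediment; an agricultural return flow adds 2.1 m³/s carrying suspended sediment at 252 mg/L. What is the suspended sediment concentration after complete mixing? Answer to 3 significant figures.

Conservation of mass: C = (11.00·13.00 + 2.010·207.0 + 1.700·403.0 + 2.100·252.0) / 16.81 = 1773/16.81 = 105.5 mg/L.

105 mg/L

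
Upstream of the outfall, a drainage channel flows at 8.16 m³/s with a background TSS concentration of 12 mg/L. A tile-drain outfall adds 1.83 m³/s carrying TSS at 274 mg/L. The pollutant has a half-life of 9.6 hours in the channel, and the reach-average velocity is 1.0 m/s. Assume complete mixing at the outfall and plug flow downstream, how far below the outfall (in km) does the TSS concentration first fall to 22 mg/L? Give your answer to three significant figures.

50.0 km

Mixed concentration C = ΣQC/ΣQ = (8.160·12.00 + 1.830·274.0) / 9.990 = 599.3/9.990 = 59.99 mg/L.
Half-life 9.6 h → k = ln 2 / 9.6 = 0.07220 h⁻¹ = 1.733 d⁻¹.
Set 59.99·exp(−k·t) = 22 → t = ln(59.99/22)/k = 50020 s = 13.89 h.
Distance = v·t = 1.0·50020 = 50020 m = 50.02 km.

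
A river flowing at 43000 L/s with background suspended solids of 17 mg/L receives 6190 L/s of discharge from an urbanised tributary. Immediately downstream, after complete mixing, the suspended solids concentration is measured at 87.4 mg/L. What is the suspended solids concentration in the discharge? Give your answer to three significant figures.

576 mg/L

Mass balance: 43000·17.00 + 6190·Cₑ = 49190·87.40
→ Cₑ = (49190·87.40 − 43000·17.00) / 6190 = 576.4 mg/L.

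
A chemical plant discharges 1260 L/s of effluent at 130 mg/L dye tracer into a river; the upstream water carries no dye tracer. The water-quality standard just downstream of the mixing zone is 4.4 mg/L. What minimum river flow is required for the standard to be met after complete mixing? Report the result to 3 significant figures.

Set C_mix = 4.4: (Q·0 + 1260·130.0) / (Q + 1260) = 4.4
→ Q = 1260·(130.0 − 4.4)/(4.4 − 0) = 35970 L/s.

36000 L/s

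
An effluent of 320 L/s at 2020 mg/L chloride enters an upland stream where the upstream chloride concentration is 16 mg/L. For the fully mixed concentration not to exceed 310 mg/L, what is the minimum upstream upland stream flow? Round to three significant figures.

Set C_mix = 310: (Q·16.00 + 320.0·2020) / (Q + 320.0) = 310
→ Q = 320.0·(2020 − 310)/(310 − 16.00) = 1861 L/s.

1860 L/s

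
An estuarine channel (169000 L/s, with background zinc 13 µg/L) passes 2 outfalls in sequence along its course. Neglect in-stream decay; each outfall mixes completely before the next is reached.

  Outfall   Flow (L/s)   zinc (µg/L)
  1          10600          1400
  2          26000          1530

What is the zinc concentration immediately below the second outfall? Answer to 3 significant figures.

276 µg/L

Outfall 1: combined Q = 179600 L/s; C = (169000·13.00 + 10600·1400)/179600 = 94.86 µg/L.
Outfall 2: combined Q = 205600 L/s; C = (179600·94.86 + 26000·1530)/205600 = 276.3 µg/L.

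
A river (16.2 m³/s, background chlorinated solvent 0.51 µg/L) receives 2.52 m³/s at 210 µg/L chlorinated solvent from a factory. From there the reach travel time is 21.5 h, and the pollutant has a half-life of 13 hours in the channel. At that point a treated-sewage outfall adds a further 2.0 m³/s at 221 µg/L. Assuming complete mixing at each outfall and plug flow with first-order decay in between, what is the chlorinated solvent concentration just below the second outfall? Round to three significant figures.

29.6 µg/L

Mass balance: C = (16.20·0.5100 + 2.520·210.0) / 18.72 = 537.5/18.72 = 28.71 µg/L; combined flow 18.72 m³/s.
Half-life 13 h → k = ln 2 / 13 = 0.05332 h⁻¹ = 1.280 d⁻¹.
Decay over the reach: 28.71·exp(−kt) = 28.71·0.3178 = 9.124 µg/L.
At the second outfall, C = (18.72·9.124 + 2.000·221.0) / (18.72 + 2.000) = 29.58 µg/L.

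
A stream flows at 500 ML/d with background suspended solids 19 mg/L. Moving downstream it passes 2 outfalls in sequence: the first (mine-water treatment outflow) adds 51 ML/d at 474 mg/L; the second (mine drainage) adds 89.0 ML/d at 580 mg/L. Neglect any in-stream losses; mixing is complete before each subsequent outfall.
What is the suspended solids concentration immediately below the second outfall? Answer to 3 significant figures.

Outfall 1: combined Q = 551.0 ML/d; C = (500.0·19.00 + 51.00·474.0)/551.0 = 61.11 mg/L.
Outfall 2: combined Q = 640.0 ML/d; C = (551.0·61.11 + 89.00·580.0)/640.0 = 133.3 mg/L.

133 mg/L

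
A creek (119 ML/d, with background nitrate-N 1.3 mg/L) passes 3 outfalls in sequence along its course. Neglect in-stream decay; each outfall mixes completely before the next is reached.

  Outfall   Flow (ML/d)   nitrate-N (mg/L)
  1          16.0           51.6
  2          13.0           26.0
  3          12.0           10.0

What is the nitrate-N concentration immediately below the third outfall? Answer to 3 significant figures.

Outfall 1: combined Q = 135.0 ML/d; C = (119.0·1.300 + 16.00·51.60)/135.0 = 7.261 mg/L.
Outfall 2: combined Q = 148.0 ML/d; C = (135.0·7.261 + 13.00·26.00)/148.0 = 8.907 mg/L.
Outfall 3: combined Q = 160.0 ML/d; C = (148.0·8.907 + 12.00·10.00)/160.0 = 8.989 mg/L.

8.99 mg/L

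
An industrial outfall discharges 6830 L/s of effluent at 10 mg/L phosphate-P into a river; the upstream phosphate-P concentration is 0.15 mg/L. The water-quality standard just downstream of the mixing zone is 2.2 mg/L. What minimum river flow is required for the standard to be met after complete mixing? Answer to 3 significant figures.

Set C_mix = 2.2: (Q·0.1500 + 6830·10.00) / (Q + 6830) = 2.2
→ Q = 6830·(10.00 − 2.2)/(2.2 − 0.1500) = 25990 L/s.

26000 L/s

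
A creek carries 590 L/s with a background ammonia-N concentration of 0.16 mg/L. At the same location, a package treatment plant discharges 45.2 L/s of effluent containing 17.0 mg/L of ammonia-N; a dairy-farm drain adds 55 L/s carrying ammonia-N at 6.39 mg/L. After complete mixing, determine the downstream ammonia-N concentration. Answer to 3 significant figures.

After mixing, C = (590.0·0.1600 + 45.20·17.00 + 55.00·6.390) / 690.2 = 1214/690.2 = 1.759 mg/L.

1.76 mg/L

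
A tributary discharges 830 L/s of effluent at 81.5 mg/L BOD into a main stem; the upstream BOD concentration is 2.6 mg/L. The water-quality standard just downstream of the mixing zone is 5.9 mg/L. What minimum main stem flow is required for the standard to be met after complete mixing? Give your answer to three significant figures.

19000 L/s

Set C_mix = 5.9: (Q·2.600 + 830.0·81.50) / (Q + 830.0) = 5.9
→ Q = 830.0·(81.50 − 5.9)/(5.9 − 2.600) = 19010 L/s.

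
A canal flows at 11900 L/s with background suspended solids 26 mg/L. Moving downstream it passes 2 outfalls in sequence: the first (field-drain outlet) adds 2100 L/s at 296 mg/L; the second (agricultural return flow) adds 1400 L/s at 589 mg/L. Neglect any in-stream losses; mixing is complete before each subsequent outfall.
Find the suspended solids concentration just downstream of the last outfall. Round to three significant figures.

114 mg/L

Below outfall 1: Q → 14000 L/s, C = (11900·26.00 + 2100·296.0)/14000 = 66.50 mg/L.
Below outfall 2: Q → 15400 L/s, C = (14000·66.50 + 1400·589.0)/15400 = 114.0 mg/L.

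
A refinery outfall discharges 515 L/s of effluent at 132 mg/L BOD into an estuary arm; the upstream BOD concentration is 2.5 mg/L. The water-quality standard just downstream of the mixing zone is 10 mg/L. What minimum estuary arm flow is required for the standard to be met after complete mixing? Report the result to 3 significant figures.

Set C_mix = 10: (Q·2.500 + 515.0·132.0) / (Q + 515.0) = 10
→ Q = 515.0·(132.0 − 10)/(10 − 2.500) = 8377 L/s.

8380 L/s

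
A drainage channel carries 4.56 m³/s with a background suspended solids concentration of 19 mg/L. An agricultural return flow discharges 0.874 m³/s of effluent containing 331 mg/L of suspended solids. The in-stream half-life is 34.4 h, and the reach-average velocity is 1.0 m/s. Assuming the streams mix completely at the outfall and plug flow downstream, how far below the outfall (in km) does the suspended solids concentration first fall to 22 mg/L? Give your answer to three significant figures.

205 km

Mixed concentration C = ΣQC/ΣQ = (4.560·19.00 + 0.8740·331.0) / 5.434 = 375.9/5.434 = 69.18 mg/L.
Half-life 34.4 h → k = ln 2 / 34.4 = 0.02015 h⁻¹ = 0.4836 d⁻¹.
Set 69.18·exp(−k·t) = 22 → t = ln(69.18/22)/k = 204700 s = 56.86 h.
Distance = v·t = 1.0·204700 = 204700 m = 204.7 km.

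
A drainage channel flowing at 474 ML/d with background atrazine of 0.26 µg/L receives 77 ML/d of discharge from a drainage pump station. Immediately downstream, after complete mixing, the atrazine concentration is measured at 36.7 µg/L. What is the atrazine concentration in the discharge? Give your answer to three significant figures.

Mass balance: 474.0·0.2600 + 77.00·Cₑ = 551.0·36.70
→ Cₑ = (551.0·36.70 − 474.0·0.2600) / 77.00 = 261.0 µg/L.

261 µg/L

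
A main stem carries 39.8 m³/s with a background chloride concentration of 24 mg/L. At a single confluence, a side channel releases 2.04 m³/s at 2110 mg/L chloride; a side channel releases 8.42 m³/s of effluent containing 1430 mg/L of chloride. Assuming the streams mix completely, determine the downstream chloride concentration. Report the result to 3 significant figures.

344 mg/L

Flow-weighted average: C = (39.80·24.00 + 2.040·2110 + 8.420·1430) / 50.26 = 17300/50.26 = 344.2 mg/L.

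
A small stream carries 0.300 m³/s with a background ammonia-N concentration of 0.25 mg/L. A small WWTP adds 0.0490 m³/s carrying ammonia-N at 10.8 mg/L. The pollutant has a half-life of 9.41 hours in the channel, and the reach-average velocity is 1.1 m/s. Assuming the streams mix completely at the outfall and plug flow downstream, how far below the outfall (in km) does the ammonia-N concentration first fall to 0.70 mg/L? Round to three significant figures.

Mixed concentration C = ΣQC/ΣQ = (0.3000·0.2500 + 0.04900·10.80) / 0.3490 = 0.6042/0.3490 = 1.731 mg/L.
Half-life 9.41 h → k = ln 2 / 9.41 = 0.07366 h⁻¹ = 1.768 d⁻¹.
Set 1.731·exp(−k·t) = 0.70 → t = ln(1.731/0.70)/k = 44250 s = 12.29 h.
Distance = v·t = 1.1·44250 = 48680 m = 48.68 km.

48.7 km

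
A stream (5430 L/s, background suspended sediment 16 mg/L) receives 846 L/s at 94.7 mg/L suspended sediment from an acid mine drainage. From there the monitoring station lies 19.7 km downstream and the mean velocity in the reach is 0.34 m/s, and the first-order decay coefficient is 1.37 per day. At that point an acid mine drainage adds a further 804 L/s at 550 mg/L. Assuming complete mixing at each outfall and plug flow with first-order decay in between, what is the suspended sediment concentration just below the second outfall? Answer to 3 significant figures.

71.9 mg/L

Mass balance: C = (5430·16.00 + 846.0·94.70) / 6276 = 167000/6276 = 26.61 mg/L; combined flow 6276 L/s.
Travel time t = 19.7·1000 / 0.34 = 57940 s = 16.09 h.
Applying C = C₀e^(−kt): 26.61 × 0.3990 = 10.62 mg/L.
Second outfall: C = (6276·10.62 + 804.0·550.0)/7080 = 71.87 mg/L.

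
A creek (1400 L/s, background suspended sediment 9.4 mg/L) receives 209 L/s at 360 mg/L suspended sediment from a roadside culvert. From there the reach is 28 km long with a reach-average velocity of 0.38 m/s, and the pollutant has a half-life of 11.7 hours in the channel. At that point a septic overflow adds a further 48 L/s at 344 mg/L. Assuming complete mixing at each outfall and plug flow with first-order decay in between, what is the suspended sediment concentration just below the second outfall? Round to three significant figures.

Mass balance: C = (1400·9.400 + 209.0·360.0) / 1609 = 88400/1609 = 54.94 mg/L; combined flow 1609 L/s.
Travel time t = 28·1000 / 0.38 = 73680 s = 20.47 h.
Half-life 11.7 h → k = ln 2 / 11.7 = 0.05924 h⁻¹ = 1.422 d⁻¹.
First-order decay: C = 54.94·exp(−k·t) = 54.94·0.2974 = 16.34 mg/L.
At the second outfall, C = (1609·16.34 + 48.00·344.0) / (1609 + 48.00) = 25.83 mg/L.

25.8 mg/L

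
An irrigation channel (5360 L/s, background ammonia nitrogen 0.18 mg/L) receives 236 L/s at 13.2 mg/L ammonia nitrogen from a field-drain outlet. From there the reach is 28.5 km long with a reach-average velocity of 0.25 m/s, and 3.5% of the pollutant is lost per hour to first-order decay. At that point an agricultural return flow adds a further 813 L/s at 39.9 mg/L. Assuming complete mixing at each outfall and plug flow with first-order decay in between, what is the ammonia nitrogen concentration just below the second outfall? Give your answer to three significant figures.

5.27 mg/L

Mixed concentration C = ΣQC/ΣQ = (5360·0.1800 + 236.0·13.20) / 5596 = 4080/5596 = 0.7291 mg/L; combined flow 5596 L/s.
Travel time t = 28.5·1000 / 0.25 = 114000 s = 31.67 h.
3.5%/h lost → k = −ln(1 − 0.035) = 0.03563 h⁻¹.
First-order decay: C = 0.7291·exp(−k·t) = 0.7291·0.3236 = 0.2359 mg/L.
Second outfall: C = (5596·0.2359 + 813.0·39.90)/6409 = 5.267 mg/L.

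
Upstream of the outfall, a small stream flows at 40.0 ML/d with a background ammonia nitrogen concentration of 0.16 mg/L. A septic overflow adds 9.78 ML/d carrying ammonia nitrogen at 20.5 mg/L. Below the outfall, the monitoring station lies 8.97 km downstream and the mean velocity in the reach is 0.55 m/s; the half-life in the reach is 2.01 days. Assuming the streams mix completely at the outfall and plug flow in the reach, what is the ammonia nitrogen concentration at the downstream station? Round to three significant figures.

3.89 mg/L

Mixed concentration C = ΣQC/ΣQ = (40.00·0.1600 + 9.780·20.50) / 49.78 = 206.9/49.78 = 4.156 mg/L.
Travel time t = 8.97·1000 / 0.55 = 16310 s = 4.530 h.
Half-life 2.01 d → k = ln 2 / 2.01 = 0.3448 d⁻¹.
Applying C = C₀e^(−kt): 4.156 × 0.9370 = 3.894 mg/L.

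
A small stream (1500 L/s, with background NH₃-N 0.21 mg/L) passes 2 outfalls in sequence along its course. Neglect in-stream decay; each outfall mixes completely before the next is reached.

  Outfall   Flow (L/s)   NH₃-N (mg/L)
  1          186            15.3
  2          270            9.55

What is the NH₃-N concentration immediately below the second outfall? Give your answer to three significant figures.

2.93 mg/L

Outfall 1: combined Q = 1686 L/s; C = (1500·0.2100 + 186.0·15.30)/1686 = 1.875 mg/L.
Outfall 2: combined Q = 1956 L/s; C = (1686·1.875 + 270.0·9.550)/1956 = 2.934 mg/L.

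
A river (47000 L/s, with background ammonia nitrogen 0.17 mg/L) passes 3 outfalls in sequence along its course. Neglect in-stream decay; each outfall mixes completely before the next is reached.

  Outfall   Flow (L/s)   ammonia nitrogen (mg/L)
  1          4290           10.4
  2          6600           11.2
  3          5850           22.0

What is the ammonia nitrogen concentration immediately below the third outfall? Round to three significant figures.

Below outfall 1: Q → 51290 L/s, C = (47000·0.1700 + 4290·10.40)/51290 = 1.026 mg/L.
Below outfall 2: Q → 57890 L/s, C = (51290·1.026 + 6600·11.20)/57890 = 2.186 mg/L.
Below outfall 3: Q → 63740 L/s, C = (57890·2.186 + 5850·22.00)/63740 = 4.004 mg/L.

4.00 mg/L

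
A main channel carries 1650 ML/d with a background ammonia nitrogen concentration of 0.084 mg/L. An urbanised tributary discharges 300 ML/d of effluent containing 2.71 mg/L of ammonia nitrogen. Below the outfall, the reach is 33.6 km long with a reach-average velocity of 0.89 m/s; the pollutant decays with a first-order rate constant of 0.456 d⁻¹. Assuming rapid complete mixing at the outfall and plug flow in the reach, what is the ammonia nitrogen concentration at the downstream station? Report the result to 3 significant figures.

After mixing, C = (1650·0.08400 + 300.0·2.710) / 1950 = 951.6/1950 = 0.4880 mg/L.
Travel time t = 33.6·1000 / 0.89 = 37750 s = 10.49 h.
First-order decay: C = 0.4880·exp(−k·t) = 0.4880·0.8193 = 0.3998 mg/L.

0.400 mg/L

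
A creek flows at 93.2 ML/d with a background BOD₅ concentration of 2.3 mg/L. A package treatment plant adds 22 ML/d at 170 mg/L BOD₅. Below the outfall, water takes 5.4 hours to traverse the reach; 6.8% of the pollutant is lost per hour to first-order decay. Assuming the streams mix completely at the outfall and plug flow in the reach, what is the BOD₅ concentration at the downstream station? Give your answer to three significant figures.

Conservation of mass: C = (93.20·2.300 + 22.00·170.0) / 115.2 = 3954/115.2 = 34.33 mg/L.
6.8%/h lost → k = −ln(1 − 0.068) = 0.07042 h⁻¹.
Applying C = C₀e^(−kt): 34.33 × 0.6837 = 23.47 mg/L.

23.5 mg/L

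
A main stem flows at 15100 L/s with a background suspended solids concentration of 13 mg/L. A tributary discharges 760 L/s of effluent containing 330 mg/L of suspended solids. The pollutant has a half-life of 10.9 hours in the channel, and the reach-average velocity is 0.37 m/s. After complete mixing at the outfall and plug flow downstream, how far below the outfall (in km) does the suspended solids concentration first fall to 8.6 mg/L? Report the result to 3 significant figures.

24.9 km

Flow-weighted average: C = (15100·13.00 + 760.0·330.0) / 15860 = 447100/15860 = 28.19 mg/L.
Half-life 10.9 h → k = ln 2 / 10.9 = 0.06359 h⁻¹ = 1.526 d⁻¹.
Set 28.19·exp(−k·t) = 8.6 → t = ln(28.19/8.6)/k = 67210 s = 18.67 h.
Distance = v·t = 0.37·67210 = 24870 m = 24.87 km.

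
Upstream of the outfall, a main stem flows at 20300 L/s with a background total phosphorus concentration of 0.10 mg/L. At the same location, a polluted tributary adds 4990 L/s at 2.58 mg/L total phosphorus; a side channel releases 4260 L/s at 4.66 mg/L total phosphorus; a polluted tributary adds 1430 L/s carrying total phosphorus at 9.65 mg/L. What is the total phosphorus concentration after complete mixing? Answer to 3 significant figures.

1.57 mg/L

Mixed concentration C = ΣQC/ΣQ = (20300·0.1000 + 4990·2.580 + 4260·4.660 + 1430·9.650) / 30980 = 48560/30980 = 1.567 mg/L.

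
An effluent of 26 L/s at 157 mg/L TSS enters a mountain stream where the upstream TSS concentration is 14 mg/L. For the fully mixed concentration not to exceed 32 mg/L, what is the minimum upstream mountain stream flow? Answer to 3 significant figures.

181 L/s

Set C_mix = 32: (Q·14.00 + 26.00·157.0) / (Q + 26.00) = 32
→ Q = 26.00·(157.0 − 32)/(32 − 14.00) = 180.6 L/s.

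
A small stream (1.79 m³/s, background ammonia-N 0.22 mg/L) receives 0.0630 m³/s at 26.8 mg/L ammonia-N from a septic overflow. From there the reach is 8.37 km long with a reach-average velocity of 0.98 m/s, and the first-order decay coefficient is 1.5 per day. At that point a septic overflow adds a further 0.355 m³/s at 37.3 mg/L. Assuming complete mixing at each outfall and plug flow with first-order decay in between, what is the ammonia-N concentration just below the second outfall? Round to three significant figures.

After mixing, C = (1.790·0.2200 + 0.06300·26.80) / 1.853 = 2.082/1.853 = 1.124 mg/L; combined flow 1.853 m³/s.
Travel time t = 8.37·1000 / 0.98 = 8541 s = 2.372 h.
After decay, C = 1.124 × e^(−kt) = 1.124 × 0.8622 = 0.9688 mg/L.
At the second outfall, C = (1.853·0.9688 + 0.3550·37.30) / (1.853 + 0.3550) = 6.810 mg/L.

6.81 mg/L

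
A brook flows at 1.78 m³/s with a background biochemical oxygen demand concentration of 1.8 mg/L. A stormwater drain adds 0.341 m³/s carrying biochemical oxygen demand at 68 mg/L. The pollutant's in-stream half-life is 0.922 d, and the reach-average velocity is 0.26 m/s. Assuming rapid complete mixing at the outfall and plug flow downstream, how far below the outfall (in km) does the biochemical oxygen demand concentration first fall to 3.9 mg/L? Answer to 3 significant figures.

34.7 km

Mass balance: C = (1.780·1.800 + 0.3410·68.00) / 2.121 = 26.39/2.121 = 12.44 mg/L.
Half-life 0.922 d → k = ln 2 / 0.922 = 0.7518 d⁻¹.
Set 12.44·exp(−k·t) = 3.9 → t = ln(12.44/3.9)/k = 133300 s = 37.04 h.
Distance = v·t = 0.26·133300 = 34670 m = 34.67 km.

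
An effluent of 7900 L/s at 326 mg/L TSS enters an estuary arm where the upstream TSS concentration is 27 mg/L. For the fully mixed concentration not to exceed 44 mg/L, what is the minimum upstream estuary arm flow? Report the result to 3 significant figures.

Set C_mix = 44: (Q·27.00 + 7900·326.0) / (Q + 7900) = 44
→ Q = 7900·(326.0 − 44)/(44 − 27.00) = 131000 L/s.

131000 L/s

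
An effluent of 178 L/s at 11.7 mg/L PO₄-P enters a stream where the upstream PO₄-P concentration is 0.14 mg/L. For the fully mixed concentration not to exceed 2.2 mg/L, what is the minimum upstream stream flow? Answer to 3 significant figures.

Set C_mix = 2.2: (Q·0.1400 + 178.0·11.70) / (Q + 178.0) = 2.2
→ Q = 178.0·(11.70 − 2.2)/(2.2 − 0.1400) = 820.9 L/s.

821 L/s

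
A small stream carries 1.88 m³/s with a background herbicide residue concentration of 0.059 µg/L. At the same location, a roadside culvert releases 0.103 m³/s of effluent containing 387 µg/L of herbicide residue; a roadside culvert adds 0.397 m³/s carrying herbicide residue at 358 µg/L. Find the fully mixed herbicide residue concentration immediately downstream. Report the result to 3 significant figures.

Mass balance: C = (1.880·0.05900 + 0.1030·387.0 + 0.3970·358.0) / 2.380 = 182.1/2.380 = 76.51 µg/L.

76.5 µg/L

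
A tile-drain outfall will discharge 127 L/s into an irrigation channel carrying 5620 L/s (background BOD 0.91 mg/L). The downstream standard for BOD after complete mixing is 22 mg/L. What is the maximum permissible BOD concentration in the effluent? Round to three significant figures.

955 mg/L

At the limit, (Qr·Cr + Qe·Cₑ)/(Qr + Qe) = 22:
Cₑ = (5747·22 − 5620·0.9100) / 127.0 = 955.3 mg/L.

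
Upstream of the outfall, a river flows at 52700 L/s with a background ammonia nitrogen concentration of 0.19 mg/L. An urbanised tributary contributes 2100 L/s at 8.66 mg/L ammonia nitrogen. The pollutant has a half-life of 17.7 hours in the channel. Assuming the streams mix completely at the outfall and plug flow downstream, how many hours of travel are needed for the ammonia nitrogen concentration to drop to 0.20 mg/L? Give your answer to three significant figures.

24.1 h

Conservation of mass: C = (52700·0.1900 + 2100·8.660) / 54800 = 28200/54800 = 0.5146 mg/L.
Half-life 17.7 h → k = ln 2 / 17.7 = 0.03916 h⁻¹ = 0.9399 d⁻¹.
0.5146·exp(−k·t) = 0.20 → t = ln(0.5146/0.20)/k = 86880 s = 24.13 h.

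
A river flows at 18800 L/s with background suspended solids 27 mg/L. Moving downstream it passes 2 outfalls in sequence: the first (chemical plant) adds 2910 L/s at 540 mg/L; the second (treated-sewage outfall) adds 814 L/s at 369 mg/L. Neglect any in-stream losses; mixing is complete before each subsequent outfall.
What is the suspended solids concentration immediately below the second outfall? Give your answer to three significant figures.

106 mg/L

Below outfall 1: Q → 21710 L/s, C = (18800·27.00 + 2910·540.0)/21710 = 95.76 mg/L.
Below outfall 2: Q → 22520 L/s, C = (21710·95.76 + 814.0·369.0)/22520 = 105.6 mg/L.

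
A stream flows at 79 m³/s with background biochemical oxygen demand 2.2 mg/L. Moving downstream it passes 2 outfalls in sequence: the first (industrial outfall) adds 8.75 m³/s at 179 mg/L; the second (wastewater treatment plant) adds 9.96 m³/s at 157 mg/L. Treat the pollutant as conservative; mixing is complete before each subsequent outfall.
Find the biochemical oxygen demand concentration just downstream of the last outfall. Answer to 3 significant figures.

Outfall 1: combined Q = 87.75 m³/s; C = (79.00·2.200 + 8.750·179.0)/87.75 = 19.83 mg/L.
Outfall 2: combined Q = 97.71 m³/s; C = (87.75·19.83 + 9.960·157.0)/97.71 = 33.81 mg/L.

33.8 mg/L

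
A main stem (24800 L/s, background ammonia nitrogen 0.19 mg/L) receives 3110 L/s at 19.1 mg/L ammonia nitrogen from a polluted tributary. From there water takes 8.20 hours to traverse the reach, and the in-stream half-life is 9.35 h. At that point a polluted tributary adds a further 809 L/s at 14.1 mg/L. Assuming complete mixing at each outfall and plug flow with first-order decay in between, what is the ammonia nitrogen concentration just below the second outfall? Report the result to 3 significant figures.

1.61 mg/L

Mixed concentration C = ΣQC/ΣQ = (24800·0.1900 + 3110·19.10) / 27910 = 64110/27910 = 2.297 mg/L; combined flow 27910 L/s.
Half-life 9.35 h → k = ln 2 / 9.35 = 0.07413 h⁻¹ = 1.779 d⁻¹.
After decay, C = 2.297 × e^(−kt) = 2.297 × 0.5445 = 1.251 mg/L.
At the second outfall, C = (27910·1.251 + 809.0·14.10) / (27910 + 809.0) = 1.613 mg/L.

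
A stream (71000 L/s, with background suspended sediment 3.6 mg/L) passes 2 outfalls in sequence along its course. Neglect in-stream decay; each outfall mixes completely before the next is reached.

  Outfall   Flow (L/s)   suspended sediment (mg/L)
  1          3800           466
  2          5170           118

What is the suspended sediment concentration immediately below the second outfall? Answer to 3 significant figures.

33.0 mg/L

Below outfall 1: Q → 74800 L/s, C = (71000·3.600 + 3800·466.0)/74800 = 27.09 mg/L.
Below outfall 2: Q → 79970 L/s, C = (74800·27.09 + 5170·118.0)/79970 = 32.97 mg/L.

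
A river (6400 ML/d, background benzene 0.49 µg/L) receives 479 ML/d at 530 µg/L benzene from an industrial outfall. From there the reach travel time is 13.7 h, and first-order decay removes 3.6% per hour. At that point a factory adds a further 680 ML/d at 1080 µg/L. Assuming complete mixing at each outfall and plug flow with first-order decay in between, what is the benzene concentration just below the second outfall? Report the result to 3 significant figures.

Conservation of mass: C = (6400·0.4900 + 479.0·530.0) / 6879 = 257000/6879 = 37.36 µg/L; combined flow 6879 ML/d.
3.6%/h lost → k = −ln(1 − 0.036) = 0.03666 h⁻¹.
Decay over the reach: 37.36·exp(−kt) = 37.36·0.6051 = 22.61 µg/L.
At the second outfall, C = (6879·22.61 + 680.0·1080) / (6879 + 680.0) = 117.7 µg/L.

118 µg/L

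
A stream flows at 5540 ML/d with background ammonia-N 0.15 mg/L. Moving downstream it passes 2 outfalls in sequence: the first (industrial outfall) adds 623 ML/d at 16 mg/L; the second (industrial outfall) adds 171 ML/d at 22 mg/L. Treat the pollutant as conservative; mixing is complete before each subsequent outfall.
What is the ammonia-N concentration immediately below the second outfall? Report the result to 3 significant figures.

2.30 mg/L

After outfall 1: Q = 5540 + 623.0 = 6163 ML/d; C = (5540·0.1500 + 623.0·16.00)/6163 = 1.752 mg/L.
After outfall 2: Q = 6163 + 171.0 = 6334 ML/d; C = (6163·1.752 + 171.0·22.00)/6334 = 2.299 mg/L.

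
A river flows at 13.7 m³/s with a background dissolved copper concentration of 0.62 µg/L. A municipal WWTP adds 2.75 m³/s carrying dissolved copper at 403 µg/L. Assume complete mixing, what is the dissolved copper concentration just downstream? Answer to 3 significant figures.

67.9 µg/L

After mixing, C = (13.70·0.6200 + 2.750·403.0) / 16.45 = 1117/16.45 = 67.89 µg/L.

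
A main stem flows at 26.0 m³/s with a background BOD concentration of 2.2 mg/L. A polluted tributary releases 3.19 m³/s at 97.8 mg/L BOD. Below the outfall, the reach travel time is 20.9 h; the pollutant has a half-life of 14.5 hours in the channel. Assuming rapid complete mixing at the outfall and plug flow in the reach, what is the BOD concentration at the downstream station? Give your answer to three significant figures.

Conservation of mass: C = (26.00·2.200 + 3.190·97.80) / 29.19 = 369.2/29.19 = 12.65 mg/L.
Half-life 14.5 h → k = ln 2 / 14.5 = 0.04780 h⁻¹ = 1.147 d⁻¹.
Applying C = C₀e^(−kt): 12.65 × 0.3682 = 4.657 mg/L.

4.66 mg/L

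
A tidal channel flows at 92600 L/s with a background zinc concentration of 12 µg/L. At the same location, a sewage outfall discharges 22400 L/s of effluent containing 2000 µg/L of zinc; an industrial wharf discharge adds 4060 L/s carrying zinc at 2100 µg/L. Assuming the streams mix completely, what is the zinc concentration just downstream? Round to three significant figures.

457 µg/L

Mass balance: C = (92600·12.00 + 22400·2000 + 4060·2100) / 119100 = 54440000/119100 = 457.2 µg/L.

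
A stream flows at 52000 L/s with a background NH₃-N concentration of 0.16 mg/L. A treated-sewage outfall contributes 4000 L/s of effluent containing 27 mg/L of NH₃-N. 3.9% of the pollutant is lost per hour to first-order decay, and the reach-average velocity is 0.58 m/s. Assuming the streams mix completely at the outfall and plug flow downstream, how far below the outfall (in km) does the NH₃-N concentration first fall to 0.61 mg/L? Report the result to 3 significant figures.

64.3 km

Conservation of mass: C = (52000·0.1600 + 4000·27.00) / 56000 = 116300/56000 = 2.077 mg/L.
3.9%/h lost → k = −ln(1 − 0.039) = 0.03978 h⁻¹.
Set 2.077·exp(−k·t) = 0.61 → t = ln(2.077/0.61)/k = 110900 s = 30.80 h.
Distance = v·t = 0.58·110900 = 64310 m = 64.31 km.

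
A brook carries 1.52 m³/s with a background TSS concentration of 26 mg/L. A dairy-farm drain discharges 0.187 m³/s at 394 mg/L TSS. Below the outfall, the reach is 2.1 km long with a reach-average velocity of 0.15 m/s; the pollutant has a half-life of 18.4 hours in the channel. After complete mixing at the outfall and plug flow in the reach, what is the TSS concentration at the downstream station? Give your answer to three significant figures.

57.3 mg/L

Conservation of mass: C = (1.520·26.00 + 0.1870·394.0) / 1.707 = 113.2/1.707 = 66.31 mg/L.
Travel time t = 2.1·1000 / 0.15 = 14000 s = 3.889 h.
Half-life 18.4 h → k = ln 2 / 18.4 = 0.03767 h⁻¹ = 0.9041 d⁻¹.
After decay, C = 66.31 × e^(−kt) = 66.31 × 0.8637 = 57.28 mg/L.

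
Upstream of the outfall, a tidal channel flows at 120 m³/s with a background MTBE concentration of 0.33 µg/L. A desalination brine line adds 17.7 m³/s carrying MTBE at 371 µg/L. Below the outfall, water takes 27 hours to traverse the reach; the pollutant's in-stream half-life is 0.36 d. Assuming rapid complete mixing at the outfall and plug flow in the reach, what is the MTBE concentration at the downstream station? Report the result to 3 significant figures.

5.50 µg/L

Mixed concentration C = ΣQC/ΣQ = (120.0·0.3300 + 17.70·371.0) / 137.7 = 6606/137.7 = 47.98 µg/L.
Half-life 0.36 d → k = ln 2 / 0.36 = 1.925 d⁻¹.
After decay, C = 47.98 × e^(−kt) = 47.98 × 0.1146 = 5.499 µg/L.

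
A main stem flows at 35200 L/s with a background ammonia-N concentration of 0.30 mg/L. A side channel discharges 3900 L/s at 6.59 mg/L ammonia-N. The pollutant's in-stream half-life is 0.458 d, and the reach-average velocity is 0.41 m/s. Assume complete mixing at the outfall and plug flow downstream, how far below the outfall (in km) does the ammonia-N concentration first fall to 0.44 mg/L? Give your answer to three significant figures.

Flow-weighted average: C = (35200·0.3000 + 3900·6.590) / 39100 = 36260/39100 = 0.9274 mg/L.
Half-life 0.458 d → k = ln 2 / 0.458 = 1.513 d⁻¹.
Set 0.9274·exp(−k·t) = 0.44 → t = ln(0.9274/0.44)/k = 42570 s = 11.82 h.
Distance = v·t = 0.41·42570 = 17450 m = 17.45 km.

17.5 km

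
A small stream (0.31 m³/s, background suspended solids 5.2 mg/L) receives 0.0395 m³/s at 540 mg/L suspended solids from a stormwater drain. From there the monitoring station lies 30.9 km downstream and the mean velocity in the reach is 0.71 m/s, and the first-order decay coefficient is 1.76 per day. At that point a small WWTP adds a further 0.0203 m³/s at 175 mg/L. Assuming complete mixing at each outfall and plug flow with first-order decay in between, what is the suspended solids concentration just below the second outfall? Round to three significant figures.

Conservation of mass: C = (0.3100·5.200 + 0.03950·540.0) / 0.3495 = 22.94/0.3495 = 65.64 mg/L; combined flow 0.3495 m³/s.
Travel time t = 30.9·1000 / 0.71 = 43520 s = 12.09 h.
After decay, C = 65.64 × e^(−kt) = 65.64 × 0.4121 = 27.05 mg/L.
At the second outfall, C = (0.3495·27.05 + 0.02030·175.0) / (0.3495 + 0.02030) = 35.17 mg/L.

35.2 mg/L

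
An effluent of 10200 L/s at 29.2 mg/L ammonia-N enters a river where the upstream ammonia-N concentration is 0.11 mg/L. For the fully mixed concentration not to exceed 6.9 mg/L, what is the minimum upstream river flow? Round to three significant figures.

Set C_mix = 6.9: (Q·0.1100 + 10200·29.20) / (Q + 10200) = 6.9
→ Q = 10200·(29.20 − 6.9)/(6.9 − 0.1100) = 33500 L/s.

33500 L/s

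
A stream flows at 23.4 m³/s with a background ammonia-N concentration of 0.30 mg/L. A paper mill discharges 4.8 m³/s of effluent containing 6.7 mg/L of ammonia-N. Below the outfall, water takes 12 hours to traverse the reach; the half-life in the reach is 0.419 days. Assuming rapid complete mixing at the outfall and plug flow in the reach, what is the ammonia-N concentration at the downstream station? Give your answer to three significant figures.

After mixing, C = (23.40·0.3000 + 4.800·6.700) / 28.20 = 39.18/28.20 = 1.389 mg/L.
Half-life 0.419 d → k = ln 2 / 0.419 = 1.654 d⁻¹.
Applying C = C₀e^(−kt): 1.389 × 0.4373 = 0.6076 mg/L.

0.608 mg/L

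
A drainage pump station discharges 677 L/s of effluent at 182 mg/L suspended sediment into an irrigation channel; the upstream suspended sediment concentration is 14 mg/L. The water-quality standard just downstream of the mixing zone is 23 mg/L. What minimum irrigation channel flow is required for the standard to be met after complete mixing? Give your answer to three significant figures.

Set C_mix = 23: (Q·14.00 + 677.0·182.0) / (Q + 677.0) = 23
→ Q = 677.0·(182.0 − 23)/(23 − 14.00) = 11960 L/s.

12000 L/s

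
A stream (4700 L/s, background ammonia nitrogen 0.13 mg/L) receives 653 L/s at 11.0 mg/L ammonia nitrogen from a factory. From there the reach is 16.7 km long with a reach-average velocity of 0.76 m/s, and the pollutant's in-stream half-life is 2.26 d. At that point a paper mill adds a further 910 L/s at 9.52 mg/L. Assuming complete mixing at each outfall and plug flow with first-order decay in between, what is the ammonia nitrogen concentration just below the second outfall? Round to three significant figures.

After mixing, C = (4700·0.1300 + 653.0·11.00) / 5353 = 7794/5353 = 1.456 mg/L; combined flow 5353 L/s.
Travel time t = 16.7·1000 / 0.76 = 21970 s = 6.104 h.
Half-life 2.26 d → k = ln 2 / 2.26 = 0.3067 d⁻¹.
After decay, C = 1.456 × e^(−kt) = 1.456 × 0.9250 = 1.347 mg/L.
Second outfall: C = (5353·1.347 + 910.0·9.520)/6263 = 2.534 mg/L.

2.53 mg/L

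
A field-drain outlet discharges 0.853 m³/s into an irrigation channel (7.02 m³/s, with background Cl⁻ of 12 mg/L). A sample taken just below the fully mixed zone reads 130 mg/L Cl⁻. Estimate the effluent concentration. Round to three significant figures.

Mass balance: 7.020·12.00 + 0.8530·Cₑ = 7.873·130.0
→ Cₑ = (7.873·130.0 − 7.020·12.00) / 0.8530 = 1101 mg/L.

1100 mg/L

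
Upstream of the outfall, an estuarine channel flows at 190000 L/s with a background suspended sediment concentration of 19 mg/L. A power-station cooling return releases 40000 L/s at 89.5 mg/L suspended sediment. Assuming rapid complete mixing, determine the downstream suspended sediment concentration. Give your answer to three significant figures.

Flow-weighted average: C = (190000·19.00 + 40000·89.50) / 230000 = 7190000/230000 = 31.26 mg/L.

31.3 mg/L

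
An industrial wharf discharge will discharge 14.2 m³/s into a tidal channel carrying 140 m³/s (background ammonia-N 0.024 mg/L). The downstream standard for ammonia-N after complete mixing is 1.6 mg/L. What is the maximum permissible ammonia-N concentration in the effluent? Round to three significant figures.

At the limit, (Qr·Cr + Qe·Cₑ)/(Qr + Qe) = 1.6:
Cₑ = (154.2·1.6 − 140.0·0.02400) / 14.20 = 17.14 mg/L.

17.1 mg/L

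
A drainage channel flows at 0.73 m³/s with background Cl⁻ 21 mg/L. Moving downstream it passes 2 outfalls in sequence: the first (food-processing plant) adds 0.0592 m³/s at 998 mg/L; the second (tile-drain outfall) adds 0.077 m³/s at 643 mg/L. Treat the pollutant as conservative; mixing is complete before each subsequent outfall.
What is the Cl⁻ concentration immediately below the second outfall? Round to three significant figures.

Outfall 1: combined Q = 0.7892 m³/s; C = (0.7300·21.00 + 0.05920·998.0)/0.7892 = 94.29 mg/L.
Outfall 2: combined Q = 0.8662 m³/s; C = (0.7892·94.29 + 0.07700·643.0)/0.8662 = 143.1 mg/L.

143 mg/L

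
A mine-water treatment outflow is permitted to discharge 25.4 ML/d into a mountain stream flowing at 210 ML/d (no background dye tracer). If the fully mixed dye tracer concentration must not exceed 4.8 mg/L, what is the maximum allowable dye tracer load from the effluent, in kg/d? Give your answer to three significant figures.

Mass balance at the limit: 210.0·0 + 25.40·Cₑ = 235.4·4.8 → Cₑ = 44.49 mg/L.
25.40 ML/d = 0.2940 m³/s. Load = 0.2940 m³/s × 44.49 g/m³ × 86 400 s/d = 1130 kg/d.

1130 kg/d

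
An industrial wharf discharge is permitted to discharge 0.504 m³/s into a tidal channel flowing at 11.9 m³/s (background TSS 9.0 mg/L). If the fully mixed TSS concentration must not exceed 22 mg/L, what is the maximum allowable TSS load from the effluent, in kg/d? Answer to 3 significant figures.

14300 kg/d

Mass balance at the limit: 11.90·9.000 + 0.5040·Cₑ = 12.40·22 → Cₑ = 328.9 mg/L.
Load = 0.5040 m³/s × 328.9 g/m³ × 86 400 s/d = 14320 kg/d.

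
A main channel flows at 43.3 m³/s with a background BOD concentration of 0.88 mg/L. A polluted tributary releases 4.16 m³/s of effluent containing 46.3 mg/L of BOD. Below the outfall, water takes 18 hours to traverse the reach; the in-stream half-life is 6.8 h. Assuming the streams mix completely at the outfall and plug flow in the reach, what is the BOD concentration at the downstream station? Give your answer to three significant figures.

Mass balance: C = (43.30·0.8800 + 4.160·46.30) / 47.46 = 230.7/47.46 = 4.861 mg/L.
Half-life 6.8 h → k = ln 2 / 6.8 = 0.1019 h⁻¹ = 2.446 d⁻¹.
First-order decay: C = 4.861·exp(−k·t) = 4.861·0.1596 = 0.7761 mg/L.

0.776 mg/L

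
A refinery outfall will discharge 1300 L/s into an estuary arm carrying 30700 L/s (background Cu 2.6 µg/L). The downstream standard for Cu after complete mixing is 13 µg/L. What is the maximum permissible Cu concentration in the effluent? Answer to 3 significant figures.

259 µg/L

At the limit, (Qr·Cr + Qe·Cₑ)/(Qr + Qe) = 13:
Cₑ = (32000·13 − 30700·2.600) / 1300 = 258.6 µg/L.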